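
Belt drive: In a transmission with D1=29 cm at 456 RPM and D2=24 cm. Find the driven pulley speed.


Given: D1 = 29 cm, w1 = 456 RPM, D2 = 24 cm
Using D1*w1 = D2*w2
w2 = D1*w1 / D2
w2 = 29*456 / 24
w2 = 13224 / 24
w2 = 551 RPM

551 RPM


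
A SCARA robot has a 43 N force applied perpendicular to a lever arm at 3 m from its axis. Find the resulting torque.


Given: F = 43 N, r = 3 m, angle = 90 deg (perpendicular)
Using tau = F * r * sin(90)
sin(90) = 1
tau = 43 * 3 * 1
tau = 129 Nm

129 Nm


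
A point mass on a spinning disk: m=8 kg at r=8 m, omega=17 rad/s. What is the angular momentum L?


Given: m = 8 kg, r = 8 m, omega = 17 rad/s
For a point mass: I = m*r^2
I = 8*8^2 = 8*64 = 512
L = I*omega = 512*17
L = 8704 kg*m^2/s

8704 kg*m^2/s


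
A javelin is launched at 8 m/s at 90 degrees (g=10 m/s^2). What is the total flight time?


Given: v0 = 8 m/s, theta = 90 deg, g = 10 m/s^2
sin(90) = 1
Using T = 2*v0*sin(theta) / g
T = 2*8*1 / 10
T = 16 / 10
T = 8/5 s

8/5 s


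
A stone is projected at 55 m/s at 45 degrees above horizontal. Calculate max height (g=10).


Given: v0 = 55 m/s, theta = 45 deg, g = 10 m/s^2
sin^2(45) = 1/2
Using H = v0^2 * sin^2(theta) / (2*g)
H = 55^2 * 1/2 / (2*10)
H = 3025 * 1/2 / 20
H = 3025/2 / 20
H = 605/8 m

605/8 m


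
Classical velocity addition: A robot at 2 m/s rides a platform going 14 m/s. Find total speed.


Given: object velocity = 2 m/s, platform velocity = 14 m/s (same direction)
Using classical velocity addition: v_total = v_object + v_platform
v_total = 2 + 14
v_total = 16 m/s

16 m/s


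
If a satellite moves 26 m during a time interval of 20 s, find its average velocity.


Given: distance d = 26 m, time t = 20 s
Using v = d / t
v = 26 / 20
v = 13/10 m/s

13/10 m/s


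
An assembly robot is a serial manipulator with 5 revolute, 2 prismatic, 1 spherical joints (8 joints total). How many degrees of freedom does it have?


Given: serial robot with 5 revolute, 2 prismatic, 1 spherical joints
DOF contribution per joint type: revolute=1, prismatic=1, spherical=3, fixed=0
DOF = 5*1 + 2*1 + 1*3
DOF = 10

10


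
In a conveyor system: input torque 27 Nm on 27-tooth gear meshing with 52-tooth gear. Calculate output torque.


Given: N1 = 27, N2 = 52, T1 = 27 Nm
Using T2/T1 = N2/N1
T2 = T1 * N2 / N1
T2 = 27 * 52 / 27
T2 = 1404 / 27
T2 = 52 Nm

52 Nm


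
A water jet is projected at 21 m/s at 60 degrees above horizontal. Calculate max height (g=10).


Given: v0 = 21 m/s, theta = 60 deg, g = 10 m/s^2
sin^2(60) = 3/4
Using H = v0^2 * sin^2(theta) / (2*g)
H = 21^2 * 3/4 / (2*10)
H = 441 * 3/4 / 20
H = 1323/4 / 20
H = 1323/80 m

1323/80 m


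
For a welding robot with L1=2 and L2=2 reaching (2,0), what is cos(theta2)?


Given: L1 = 2, L2 = 2, target (x, y) = (2, 0)
Using cos(theta2) = (x^2 + y^2 - L1^2 - L2^2) / (2*L1*L2)
x^2 + y^2 = 2^2 + 0 = 4
L1^2 + L2^2 = 4 + 4 = 8
Numerator = 4 - 8 = -4
Denominator = 2*2*2 = 8
cos(theta2) = -4/8 = -1/2

-1/2


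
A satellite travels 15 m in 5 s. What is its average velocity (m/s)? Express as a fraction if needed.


Given: distance d = 15 m, time t = 5 s
Using v = d / t
v = 15 / 5
v = 3 m/s

3 m/s


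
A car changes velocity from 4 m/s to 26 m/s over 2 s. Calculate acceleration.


Given: initial velocity v0 = 4 m/s, final velocity v = 26 m/s, time t = 2 s
Using a = (v - v0) / t
a = (26 - 4) / 2
a = 22 / 2
a = 11 m/s^2

11 m/s^2


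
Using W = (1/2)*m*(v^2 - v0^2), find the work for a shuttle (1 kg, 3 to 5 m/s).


Given: m = 1 kg, v0 = 3 m/s, v = 5 m/s
Using W = (1/2)*m*(v^2 - v0^2)
v^2 = 5^2 = 25
v0^2 = 3^2 = 9
v^2 - v0^2 = 25 - 9 = 16
W = (1/2)*1*16 = 8 J

8 J


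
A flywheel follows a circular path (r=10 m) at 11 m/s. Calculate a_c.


Given: v = 11 m/s, r = 10 m
Using a_c = v^2 / r
a_c = 11^2 / 10
a_c = 121 / 10
a_c = 121/10 m/s^2

121/10 m/s^2


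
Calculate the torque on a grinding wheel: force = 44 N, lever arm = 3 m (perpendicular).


Given: F = 44 N, r = 3 m, angle = 90 deg (perpendicular)
Using tau = F * r * sin(90)
sin(90) = 1
tau = 44 * 3 * 1
tau = 132 Nm

132 Nm


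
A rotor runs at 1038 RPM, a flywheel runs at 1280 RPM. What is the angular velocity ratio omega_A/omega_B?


Given: RPM_A = 1038, RPM_B = 1280
omega = 2*pi*RPM/60, so omega_A/omega_B = RPM_A / RPM_B
omega_A/omega_B = 1038 / 1280
omega_A/omega_B = 519/640

519/640


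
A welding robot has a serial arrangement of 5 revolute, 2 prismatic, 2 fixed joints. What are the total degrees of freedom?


Given: serial robot with 5 revolute, 2 prismatic, 2 fixed joints
DOF contribution per joint type: revolute=1, prismatic=1, spherical=3, fixed=0
DOF = 5*1 + 2*1 + 2*0
DOF = 7

7


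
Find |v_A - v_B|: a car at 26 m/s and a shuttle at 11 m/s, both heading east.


Given: v_A = 26 m/s east, v_B = 11 m/s east
Both move in the same direction; relative speed = |v_A - v_B|
|26 - 11| = |15|
= 15 m/s

15 m/s


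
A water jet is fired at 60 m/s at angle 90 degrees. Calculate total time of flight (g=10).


Given: v0 = 60 m/s, theta = 90 deg, g = 10 m/s^2
sin(90) = 1
Using T = 2*v0*sin(theta) / g
T = 2*60*1 / 10
T = 120 / 10
T = 12 s

12 s


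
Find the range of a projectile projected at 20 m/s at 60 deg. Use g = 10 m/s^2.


Given: v0 = 20 m/s, theta = 60 deg, g = 10 m/s^2
sin(2*60) = sin(120) = sqrt(3)/2
Using R = v0^2 * sin(2*theta) / g
R = 20^2 * (sqrt(3)/2) / 10
R = 400 * sqrt(3) / 20
R = 20*sqrt(3) m

20*sqrt(3) m


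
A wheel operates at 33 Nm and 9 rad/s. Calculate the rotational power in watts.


Given: tau = 33 Nm, omega = 9 rad/s
Using P = tau * omega
P = 33 * 9
P = 297 W

297 W


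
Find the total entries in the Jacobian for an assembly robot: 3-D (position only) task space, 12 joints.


Given: task space dimension = 3, joints = 12
Jacobian is a 3 x 12 matrix
Total entries = rows * columns
Total = 3 * 12
Total = 36

36


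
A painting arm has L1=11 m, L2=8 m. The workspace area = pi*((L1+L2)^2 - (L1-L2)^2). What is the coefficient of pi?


Given: L1 = 11, L2 = 8
(L1+L2)^2 = (19)^2 = 361
(L1-L2)^2 = (3)^2 = 9
Difference = 361 - 9 = 352
This equals 4*L1*L2 = 4*11*8 = 352
Workspace area = 352*pi

352


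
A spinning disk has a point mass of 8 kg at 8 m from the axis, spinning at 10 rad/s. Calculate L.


Given: m = 8 kg, r = 8 m, omega = 10 rad/s
For a point mass: I = m*r^2
I = 8*8^2 = 8*64 = 512
L = I*omega = 512*10
L = 5120 kg*m^2/s

5120 kg*m^2/s


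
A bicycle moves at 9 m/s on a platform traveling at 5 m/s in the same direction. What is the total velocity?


Given: object velocity = 9 m/s, platform velocity = 5 m/s (same direction)
Using classical velocity addition: v_total = v_object + v_platform
v_total = 9 + 5
v_total = 14 m/s

14 m/s


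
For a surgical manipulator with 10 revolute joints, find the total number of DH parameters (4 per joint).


Given: 10 joints, 4 DH parameters per joint (d, theta, a, alpha)
Total DH parameters = number_of_joints * 4
Total = 10 * 4
Total = 40

40


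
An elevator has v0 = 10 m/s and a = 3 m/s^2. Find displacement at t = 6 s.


Given: v0 = 10 m/s, a = 3 m/s^2, t = 6 s
Using s = v0*t + (1/2)*a*t^2
s = 10*6 + (1/2)*3*6^2
s = 60 + (1/2)*108
s = 60 + 54
s = 114

114 m


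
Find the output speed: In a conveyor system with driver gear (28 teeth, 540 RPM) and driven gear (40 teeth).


Given: N1 = 28 teeth, w1 = 540 RPM, N2 = 40 teeth
Using N1*w1 = N2*w2
w2 = N1*w1 / N2
w2 = 28*540 / 40
w2 = 15120 / 40
w2 = 378 RPM

378 RPM


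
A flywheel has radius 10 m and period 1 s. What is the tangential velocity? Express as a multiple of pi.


Given: radius r = 10 m, period T = 1 s
Using v = 2*pi*r / T
v = 2*pi*10 / 1
v = 20*pi / 1
v = 20*pi m/s

20*pi m/s


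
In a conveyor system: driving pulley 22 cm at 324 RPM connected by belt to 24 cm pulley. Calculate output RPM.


Given: D1 = 22 cm, w1 = 324 RPM, D2 = 24 cm
Using D1*w1 = D2*w2
w2 = D1*w1 / D2
w2 = 22*324 / 24
w2 = 7128 / 24
w2 = 297 RPM

297 RPM


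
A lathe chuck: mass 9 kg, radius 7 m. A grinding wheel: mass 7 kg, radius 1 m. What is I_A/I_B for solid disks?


Given: M1=9 kg, R1=7 m, M2=7 kg, R2=1 m
For a disk: I = (1/2)*M*R^2, so I_A/I_B = (M1*R1^2)/(M2*R2^2)
M1*R1^2 = 9*49 = 441
M2*R2^2 = 7*1 = 7
I_A/I_B = 441/7 = 63

63


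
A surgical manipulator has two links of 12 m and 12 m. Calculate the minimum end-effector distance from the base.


Given: L1 = 12 m, L2 = 12 m
For a 2-link planar arm, min reach = |L1 - L2| (second link folded back)
Min reach = |12 - 12|
Min reach = 0 m

0 m


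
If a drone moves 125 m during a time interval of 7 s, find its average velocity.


Given: distance d = 125 m, time t = 7 s
Using v = d / t
v = 125 / 7
v = 125/7 m/s

125/7 m/s


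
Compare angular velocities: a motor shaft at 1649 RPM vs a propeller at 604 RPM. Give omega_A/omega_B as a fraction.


Given: RPM_A = 1649, RPM_B = 604
omega = 2*pi*RPM/60, so omega_A/omega_B = RPM_A / RPM_B
omega_A/omega_B = 1649 / 604
omega_A/omega_B = 1649/604

1649/604


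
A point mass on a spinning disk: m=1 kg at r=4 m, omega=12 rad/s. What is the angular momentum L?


Given: m = 1 kg, r = 4 m, omega = 12 rad/s
For a point mass: I = m*r^2
I = 1*4^2 = 1*16 = 16
L = I*omega = 16*12
L = 192 kg*m^2/s

192 kg*m^2/s


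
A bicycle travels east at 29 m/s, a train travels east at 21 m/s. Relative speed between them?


Given: v_A = 29 m/s east, v_B = 21 m/s east
Both move in the same direction; relative speed = |v_A - v_B|
|29 - 21| = |8|
= 8 m/s

8 m/s


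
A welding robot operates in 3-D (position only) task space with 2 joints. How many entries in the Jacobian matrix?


Given: task space dimension = 3, joints = 2
Jacobian is a 3 x 2 matrix
Total entries = rows * columns
Total = 3 * 2
Total = 6

6


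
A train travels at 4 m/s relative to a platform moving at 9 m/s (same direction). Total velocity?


Given: object velocity = 4 m/s, platform velocity = 9 m/s (same direction)
Using classical velocity addition: v_total = v_object + v_platform
v_total = 4 + 9
v_total = 13 m/s

13 m/s


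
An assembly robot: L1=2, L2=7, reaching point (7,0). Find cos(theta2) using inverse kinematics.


Given: L1 = 2, L2 = 7, target (x, y) = (7, 0)
Using cos(theta2) = (x^2 + y^2 - L1^2 - L2^2) / (2*L1*L2)
x^2 + y^2 = 7^2 + 0 = 49
L1^2 + L2^2 = 4 + 49 = 53
Numerator = 49 - 53 = -4
Denominator = 2*2*7 = 28
cos(theta2) = -4/28 = -1/7

-1/7


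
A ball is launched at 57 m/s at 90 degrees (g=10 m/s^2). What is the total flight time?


Given: v0 = 57 m/s, theta = 90 deg, g = 10 m/s^2
sin(90) = 1
Using T = 2*v0*sin(theta) / g
T = 2*57*1 / 10
T = 114 / 10
T = 57/5 s

57/5 s


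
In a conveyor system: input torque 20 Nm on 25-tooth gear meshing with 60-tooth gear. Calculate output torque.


Given: N1 = 25, N2 = 60, T1 = 20 Nm
Using T2/T1 = N2/N1
T2 = T1 * N2 / N1
T2 = 20 * 60 / 25
T2 = 1200 / 25
T2 = 48 Nm

48 Nm


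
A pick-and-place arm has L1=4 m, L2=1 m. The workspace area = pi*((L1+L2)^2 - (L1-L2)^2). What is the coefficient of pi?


Given: L1 = 4, L2 = 1
(L1+L2)^2 = (5)^2 = 25
(L1-L2)^2 = (3)^2 = 9
Difference = 25 - 9 = 16
This equals 4*L1*L2 = 4*4*1 = 16
Workspace area = 16*pi

16


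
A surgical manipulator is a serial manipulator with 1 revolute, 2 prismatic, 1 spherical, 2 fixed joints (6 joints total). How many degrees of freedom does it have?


Given: serial robot with 1 revolute, 2 prismatic, 1 spherical, 2 fixed joints
DOF contribution per joint type: revolute=1, prismatic=1, spherical=3, fixed=0
DOF = 1*1 + 2*1 + 1*3 + 2*0
DOF = 6

6


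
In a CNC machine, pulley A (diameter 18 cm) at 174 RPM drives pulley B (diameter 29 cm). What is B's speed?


Given: D1 = 18 cm, w1 = 174 RPM, D2 = 29 cm
Using D1*w1 = D2*w2
w2 = D1*w1 / D2
w2 = 18*174 / 29
w2 = 3132 / 29
w2 = 108 RPM

108 RPM


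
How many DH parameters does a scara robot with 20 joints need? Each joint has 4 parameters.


Given: 20 joints, 4 DH parameters per joint (d, theta, a, alpha)
Total DH parameters = number_of_joints * 4
Total = 20 * 4
Total = 80

80


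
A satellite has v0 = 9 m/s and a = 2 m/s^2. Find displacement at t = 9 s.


Given: v0 = 9 m/s, a = 2 m/s^2, t = 9 s
Using s = v0*t + (1/2)*a*t^2
s = 9*9 + (1/2)*2*9^2
s = 81 + (1/2)*162
s = 81 + 81
s = 162

162 m


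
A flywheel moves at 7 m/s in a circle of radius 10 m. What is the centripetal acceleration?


Given: v = 7 m/s, r = 10 m
Using a_c = v^2 / r
a_c = 7^2 / 10
a_c = 49 / 10
a_c = 49/10 m/s^2

49/10 m/s^2


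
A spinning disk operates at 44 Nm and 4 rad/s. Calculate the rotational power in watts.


Given: tau = 44 Nm, omega = 4 rad/s
Using P = tau * omega
P = 44 * 4
P = 176 W

176 W


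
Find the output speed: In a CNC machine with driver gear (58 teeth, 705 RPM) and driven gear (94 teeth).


Given: N1 = 58 teeth, w1 = 705 RPM, N2 = 94 teeth
Using N1*w1 = N2*w2
w2 = N1*w1 / N2
w2 = 58*705 / 94
w2 = 40890 / 94
w2 = 435 RPM

435 RPM


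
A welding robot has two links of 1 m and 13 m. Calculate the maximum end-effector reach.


Given: L1 = 1 m, L2 = 13 m
For a 2-link planar arm, max reach = L1 + L2 (fully extended)
Max reach = 1 + 13
Max reach = 14 m

14 m


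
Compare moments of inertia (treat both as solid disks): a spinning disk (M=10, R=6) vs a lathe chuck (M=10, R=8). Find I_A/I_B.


Given: M1=10 kg, R1=6 m, M2=10 kg, R2=8 m
For a disk: I = (1/2)*M*R^2, so I_A/I_B = (M1*R1^2)/(M2*R2^2)
M1*R1^2 = 10*36 = 360
M2*R2^2 = 10*64 = 640
I_A/I_B = 360/640 = 9/16

9/16


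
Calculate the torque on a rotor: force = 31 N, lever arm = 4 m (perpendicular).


Given: F = 31 N, r = 4 m, angle = 90 deg (perpendicular)
Using tau = F * r * sin(90)
sin(90) = 1
tau = 31 * 4 * 1
tau = 124 Nm

124 Nm


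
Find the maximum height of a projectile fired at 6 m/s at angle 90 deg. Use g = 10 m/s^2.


Given: v0 = 6 m/s, theta = 90 deg, g = 10 m/s^2
sin^2(90) = 1
Using H = v0^2 * sin^2(theta) / (2*g)
H = 6^2 * 1 / (2*10)
H = 36 * 1 / 20
H = 36 / 20
H = 9/5 m

9/5 m


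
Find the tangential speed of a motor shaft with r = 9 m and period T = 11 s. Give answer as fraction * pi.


Given: radius r = 9 m, period T = 11 s
Using v = 2*pi*r / T
v = 2*pi*9 / 11
v = 18*pi / 11
v = 18/11*pi m/s

18/11*pi m/s


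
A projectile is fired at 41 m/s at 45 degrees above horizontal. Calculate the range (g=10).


Given: v0 = 41 m/s, theta = 45 deg, g = 10 m/s^2
sin(2*45) = sin(90) = 1
Using R = v0^2 * sin(2*theta) / g
R = 41^2 * 1 / 10
R = 1681 / 10
R = 1681/10 m

1681/10 m


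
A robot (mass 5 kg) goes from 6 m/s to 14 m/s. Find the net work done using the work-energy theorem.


Given: m = 5 kg, v0 = 6 m/s, v = 14 m/s
Using W = (1/2)*m*(v^2 - v0^2)
v^2 = 14^2 = 196
v0^2 = 6^2 = 36
v^2 - v0^2 = 196 - 36 = 160
W = (1/2)*5*160 = 400 J

400 J


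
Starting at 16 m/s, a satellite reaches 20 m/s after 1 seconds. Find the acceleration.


Given: initial velocity v0 = 16 m/s, final velocity v = 20 m/s, time t = 1 s
Using a = (v - v0) / t
a = (20 - 16) / 1
a = 4 / 1
a = 4 m/s^2

4 m/s^2


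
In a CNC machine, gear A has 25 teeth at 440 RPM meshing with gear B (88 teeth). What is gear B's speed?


Given: N1 = 25 teeth, w1 = 440 RPM, N2 = 88 teeth
Using N1*w1 = N2*w2
w2 = N1*w1 / N2
w2 = 25*440 / 88
w2 = 11000 / 88
w2 = 125 RPM

125 RPM


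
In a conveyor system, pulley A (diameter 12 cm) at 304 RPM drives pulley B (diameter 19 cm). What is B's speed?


Given: D1 = 12 cm, w1 = 304 RPM, D2 = 19 cm
Using D1*w1 = D2*w2
w2 = D1*w1 / D2
w2 = 12*304 / 19
w2 = 3648 / 19
w2 = 192 RPM

192 RPM


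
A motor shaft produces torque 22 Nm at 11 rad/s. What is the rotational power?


Given: tau = 22 Nm, omega = 11 rad/s
Using P = tau * omega
P = 22 * 11
P = 242 W

242 W


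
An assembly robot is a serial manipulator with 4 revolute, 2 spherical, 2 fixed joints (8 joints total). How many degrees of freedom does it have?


Given: serial robot with 4 revolute, 2 spherical, 2 fixed joints
DOF contribution per joint type: revolute=1, prismatic=1, spherical=3, fixed=0
DOF = 4*1 + 2*3 + 2*0
DOF = 10

10


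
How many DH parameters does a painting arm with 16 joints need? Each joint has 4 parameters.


Given: 16 joints, 4 DH parameters per joint (d, theta, a, alpha)
Total DH parameters = number_of_joints * 4
Total = 16 * 4
Total = 64

64


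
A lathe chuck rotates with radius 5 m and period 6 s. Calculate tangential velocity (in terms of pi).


Given: radius r = 5 m, period T = 6 s
Using v = 2*pi*r / T
v = 2*pi*5 / 6
v = 10*pi / 6
v = 5/3*pi m/s

5/3*pi m/s


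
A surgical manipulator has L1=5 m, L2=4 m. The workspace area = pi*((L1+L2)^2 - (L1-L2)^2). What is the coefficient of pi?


Given: L1 = 5, L2 = 4
(L1+L2)^2 = (9)^2 = 81
(L1-L2)^2 = (1)^2 = 1
Difference = 81 - 1 = 80
This equals 4*L1*L2 = 4*5*4 = 80
Workspace area = 80*pi

80


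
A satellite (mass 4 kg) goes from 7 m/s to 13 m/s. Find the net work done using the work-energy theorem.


Given: m = 4 kg, v0 = 7 m/s, v = 13 m/s
Using W = (1/2)*m*(v^2 - v0^2)
v^2 = 13^2 = 169
v0^2 = 7^2 = 49
v^2 - v0^2 = 169 - 49 = 120
W = (1/2)*4*120 = 240 J

240 J


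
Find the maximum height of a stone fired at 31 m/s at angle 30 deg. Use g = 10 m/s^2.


Given: v0 = 31 m/s, theta = 30 deg, g = 10 m/s^2
sin^2(30) = 1/4
Using H = v0^2 * sin^2(theta) / (2*g)
H = 31^2 * 1/4 / (2*10)
H = 961 * 1/4 / 20
H = 961/4 / 20
H = 961/80 m

961/80 m


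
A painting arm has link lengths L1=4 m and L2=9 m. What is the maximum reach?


Given: L1 = 4 m, L2 = 9 m
For a 2-link planar arm, max reach = L1 + L2 (fully extended)
Max reach = 4 + 9
Max reach = 13 m

13 m


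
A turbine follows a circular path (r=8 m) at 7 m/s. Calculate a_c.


Given: v = 7 m/s, r = 8 m
Using a_c = v^2 / r
a_c = 7^2 / 8
a_c = 49 / 8
a_c = 49/8 m/s^2

49/8 m/s^2


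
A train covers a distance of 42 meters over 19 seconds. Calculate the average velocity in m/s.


Given: distance d = 42 m, time t = 19 s
Using v = d / t
v = 42 / 19
v = 42/19 m/s

42/19 m/s


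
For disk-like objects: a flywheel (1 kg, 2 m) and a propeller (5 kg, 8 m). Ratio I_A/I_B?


Given: M1=1 kg, R1=2 m, M2=5 kg, R2=8 m
For a disk: I = (1/2)*M*R^2, so I_A/I_B = (M1*R1^2)/(M2*R2^2)
M1*R1^2 = 1*4 = 4
M2*R2^2 = 5*64 = 320
I_A/I_B = 4/320 = 1/80

1/80


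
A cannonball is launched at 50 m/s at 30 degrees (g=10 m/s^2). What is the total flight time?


Given: v0 = 50 m/s, theta = 30 deg, g = 10 m/s^2
sin(30) = 1/2
Using T = 2*v0*sin(theta) / g
T = 2*50*1/2 / 10
T = 50 / 10
T = 5 s

5 s


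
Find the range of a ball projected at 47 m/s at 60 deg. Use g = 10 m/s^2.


Given: v0 = 47 m/s, theta = 60 deg, g = 10 m/s^2
sin(2*60) = sin(120) = sqrt(3)/2
Using R = v0^2 * sin(2*theta) / g
R = 47^2 * (sqrt(3)/2) / 10
R = 2209 * sqrt(3) / 20
R = 2209/20*sqrt(3) m

2209/20*sqrt(3) m


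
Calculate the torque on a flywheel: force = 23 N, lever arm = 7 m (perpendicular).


Given: F = 23 N, r = 7 m, angle = 90 deg (perpendicular)
Using tau = F * r * sin(90)
sin(90) = 1
tau = 23 * 7 * 1
tau = 161 Nm

161 Nm


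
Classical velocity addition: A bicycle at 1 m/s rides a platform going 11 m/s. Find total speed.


Given: object velocity = 1 m/s, platform velocity = 11 m/s (same direction)
Using classical velocity addition: v_total = v_object + v_platform
v_total = 1 + 11
v_total = 12 m/s

12 m/s


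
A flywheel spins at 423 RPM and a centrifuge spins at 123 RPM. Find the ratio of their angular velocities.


Given: RPM_A = 423, RPM_B = 123
omega = 2*pi*RPM/60, so omega_A/omega_B = RPM_A / RPM_B
omega_A/omega_B = 423 / 123
omega_A/omega_B = 141/41

141/41


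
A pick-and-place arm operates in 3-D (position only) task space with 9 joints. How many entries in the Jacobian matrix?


Given: task space dimension = 3, joints = 9
Jacobian is a 3 x 9 matrix
Total entries = rows * columns
Total = 3 * 9
Total = 27

27


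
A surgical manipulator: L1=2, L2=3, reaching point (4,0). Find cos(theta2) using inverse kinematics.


Given: L1 = 2, L2 = 3, target (x, y) = (4, 0)
Using cos(theta2) = (x^2 + y^2 - L1^2 - L2^2) / (2*L1*L2)
x^2 + y^2 = 4^2 + 0 = 16
L1^2 + L2^2 = 4 + 9 = 13
Numerator = 16 - 13 = 3
Denominator = 2*2*3 = 12
cos(theta2) = 3/12 = 1/4

1/4


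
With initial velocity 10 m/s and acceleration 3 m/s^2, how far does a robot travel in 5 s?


Given: v0 = 10 m/s, a = 3 m/s^2, t = 5 s
Using s = v0*t + (1/2)*a*t^2
s = 10*5 + (1/2)*3*5^2
s = 50 + (1/2)*75
s = 50 + 75/2
s = 175/2

175/2 m


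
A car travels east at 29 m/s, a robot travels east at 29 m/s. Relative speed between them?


Given: v_A = 29 m/s east, v_B = 29 m/s east
Both move in the same direction; relative speed = |v_A - v_B|
|29 - 29| = |0|
= 0 m/s

0 m/s


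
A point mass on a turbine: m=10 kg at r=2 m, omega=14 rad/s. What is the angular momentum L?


Given: m = 10 kg, r = 2 m, omega = 14 rad/s
For a point mass: I = m*r^2
I = 10*2^2 = 10*4 = 40
L = I*omega = 40*14
L = 560 kg*m^2/s

560 kg*m^2/s


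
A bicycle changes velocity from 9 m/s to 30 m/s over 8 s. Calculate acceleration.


Given: initial velocity v0 = 9 m/s, final velocity v = 30 m/s, time t = 8 s
Using a = (v - v0) / t
a = (30 - 9) / 8
a = 21 / 8
a = 21/8 m/s^2

21/8 m/s^2


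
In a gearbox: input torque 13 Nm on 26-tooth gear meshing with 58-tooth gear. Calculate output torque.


Given: N1 = 26, N2 = 58, T1 = 13 Nm
Using T2/T1 = N2/N1
T2 = T1 * N2 / N1
T2 = 13 * 58 / 26
T2 = 754 / 26
T2 = 29 Nm

29 Nm


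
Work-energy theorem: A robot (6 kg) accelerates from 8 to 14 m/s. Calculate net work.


Given: m = 6 kg, v0 = 8 m/s, v = 14 m/s
Using W = (1/2)*m*(v^2 - v0^2)
v^2 = 14^2 = 196
v0^2 = 8^2 = 64
v^2 - v0^2 = 196 - 64 = 132
W = (1/2)*6*132 = 396 J

396 J


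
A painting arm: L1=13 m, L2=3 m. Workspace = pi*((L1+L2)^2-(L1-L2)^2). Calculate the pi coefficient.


Given: L1 = 13, L2 = 3
(L1+L2)^2 = (16)^2 = 256
(L1-L2)^2 = (10)^2 = 100
Difference = 256 - 100 = 156
This equals 4*L1*L2 = 4*13*3 = 156
Workspace area = 156*pi

156


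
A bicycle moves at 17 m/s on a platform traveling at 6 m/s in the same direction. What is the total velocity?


Given: object velocity = 17 m/s, platform velocity = 6 m/s (same direction)
Using classical velocity addition: v_total = v_object + v_platform
v_total = 17 + 6
v_total = 23 m/s

23 m/s


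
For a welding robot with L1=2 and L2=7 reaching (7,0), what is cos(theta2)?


Given: L1 = 2, L2 = 7, target (x, y) = (7, 0)
Using cos(theta2) = (x^2 + y^2 - L1^2 - L2^2) / (2*L1*L2)
x^2 + y^2 = 7^2 + 0 = 49
L1^2 + L2^2 = 4 + 49 = 53
Numerator = 49 - 53 = -4
Denominator = 2*2*7 = 28
cos(theta2) = -4/28 = -1/7

-1/7


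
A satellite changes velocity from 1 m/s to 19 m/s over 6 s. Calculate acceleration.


Given: initial velocity v0 = 1 m/s, final velocity v = 19 m/s, time t = 6 s
Using a = (v - v0) / t
a = (19 - 1) / 6
a = 18 / 6
a = 3 m/s^2

3 m/s^2


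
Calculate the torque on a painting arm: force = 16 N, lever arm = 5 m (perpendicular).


Given: F = 16 N, r = 5 m, angle = 90 deg (perpendicular)
Using tau = F * r * sin(90)
sin(90) = 1
tau = 16 * 5 * 1
tau = 80 Nm

80 Nm


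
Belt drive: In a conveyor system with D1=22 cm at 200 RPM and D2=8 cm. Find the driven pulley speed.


Given: D1 = 22 cm, w1 = 200 RPM, D2 = 8 cm
Using D1*w1 = D2*w2
w2 = D1*w1 / D2
w2 = 22*200 / 8
w2 = 4400 / 8
w2 = 550 RPM

550 RPM


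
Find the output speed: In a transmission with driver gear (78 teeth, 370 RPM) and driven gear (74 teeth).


Given: N1 = 78 teeth, w1 = 370 RPM, N2 = 74 teeth
Using N1*w1 = N2*w2
w2 = N1*w1 / N2
w2 = 78*370 / 74
w2 = 28860 / 74
w2 = 390 RPM

390 RPM


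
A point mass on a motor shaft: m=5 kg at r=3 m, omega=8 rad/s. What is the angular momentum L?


Given: m = 5 kg, r = 3 m, omega = 8 rad/s
For a point mass: I = m*r^2
I = 5*3^2 = 5*9 = 45
L = I*omega = 45*8
L = 360 kg*m^2/s

360 kg*m^2/s


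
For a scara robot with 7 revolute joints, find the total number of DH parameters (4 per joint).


Given: 7 joints, 4 DH parameters per joint (d, theta, a, alpha)
Total DH parameters = number_of_joints * 4
Total = 7 * 4
Total = 28

28


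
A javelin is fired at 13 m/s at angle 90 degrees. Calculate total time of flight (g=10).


Given: v0 = 13 m/s, theta = 90 deg, g = 10 m/s^2
sin(90) = 1
Using T = 2*v0*sin(theta) / g
T = 2*13*1 / 10
T = 26 / 10
T = 13/5 s

13/5 s


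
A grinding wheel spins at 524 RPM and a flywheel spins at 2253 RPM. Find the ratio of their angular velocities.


Given: RPM_A = 524, RPM_B = 2253
omega = 2*pi*RPM/60, so omega_A/omega_B = RPM_A / RPM_B
omega_A/omega_B = 524 / 2253
omega_A/omega_B = 524/2253

524/2253


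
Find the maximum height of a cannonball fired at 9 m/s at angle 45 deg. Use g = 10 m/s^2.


Given: v0 = 9 m/s, theta = 45 deg, g = 10 m/s^2
sin^2(45) = 1/2
Using H = v0^2 * sin^2(theta) / (2*g)
H = 9^2 * 1/2 / (2*10)
H = 81 * 1/2 / 20
H = 81/2 / 20
H = 81/40 m

81/40 m


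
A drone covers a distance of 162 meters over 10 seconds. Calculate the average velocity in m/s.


Given: distance d = 162 m, time t = 10 s
Using v = d / t
v = 162 / 10
v = 81/5 m/s

81/5 m/s


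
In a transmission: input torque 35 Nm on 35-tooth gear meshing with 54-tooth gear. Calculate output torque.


Given: N1 = 35, N2 = 54, T1 = 35 Nm
Using T2/T1 = N2/N1
T2 = T1 * N2 / N1
T2 = 35 * 54 / 35
T2 = 1890 / 35
T2 = 54 Nm

54 Nm


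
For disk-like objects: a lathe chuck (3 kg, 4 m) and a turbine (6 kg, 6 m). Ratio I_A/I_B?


Given: M1=3 kg, R1=4 m, M2=6 kg, R2=6 m
For a disk: I = (1/2)*M*R^2, so I_A/I_B = (M1*R1^2)/(M2*R2^2)
M1*R1^2 = 3*16 = 48
M2*R2^2 = 6*36 = 216
I_A/I_B = 48/216 = 2/9

2/9


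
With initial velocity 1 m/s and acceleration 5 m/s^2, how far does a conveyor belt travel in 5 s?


Given: v0 = 1 m/s, a = 5 m/s^2, t = 5 s
Using s = v0*t + (1/2)*a*t^2
s = 1*5 + (1/2)*5*5^2
s = 5 + (1/2)*125
s = 5 + 125/2
s = 135/2

135/2 m


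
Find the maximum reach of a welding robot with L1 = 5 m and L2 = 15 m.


Given: L1 = 5 m, L2 = 15 m
For a 2-link planar arm, max reach = L1 + L2 (fully extended)
Max reach = 5 + 15
Max reach = 20 m

20 m


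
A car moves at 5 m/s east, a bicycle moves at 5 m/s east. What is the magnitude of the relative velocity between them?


Given: v_A = 5 m/s east, v_B = 5 m/s east
Both move in the same direction; relative speed = |v_A - v_B|
|5 - 5| = |0|
= 0 m/s

0 m/s


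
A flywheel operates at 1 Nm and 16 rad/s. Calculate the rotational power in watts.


Given: tau = 1 Nm, omega = 16 rad/s
Using P = tau * omega
P = 1 * 16
P = 16 W

16 W


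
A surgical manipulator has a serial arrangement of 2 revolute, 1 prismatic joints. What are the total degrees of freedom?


Given: serial robot with 2 revolute, 1 prismatic joints
DOF contribution per joint type: revolute=1, prismatic=1, spherical=3, fixed=0
DOF = 2*1 + 1*1
DOF = 3

3


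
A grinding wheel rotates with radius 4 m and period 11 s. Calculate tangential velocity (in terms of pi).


Given: radius r = 4 m, period T = 11 s
Using v = 2*pi*r / T
v = 2*pi*4 / 11
v = 8*pi / 11
v = 8/11*pi m/s

8/11*pi m/s


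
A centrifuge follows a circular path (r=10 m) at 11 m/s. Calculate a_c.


Given: v = 11 m/s, r = 10 m
Using a_c = v^2 / r
a_c = 11^2 / 10
a_c = 121 / 10
a_c = 121/10 m/s^2

121/10 m/s^2


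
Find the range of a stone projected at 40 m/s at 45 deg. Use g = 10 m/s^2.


Given: v0 = 40 m/s, theta = 45 deg, g = 10 m/s^2
sin(2*45) = sin(90) = 1
Using R = v0^2 * sin(2*theta) / g
R = 40^2 * 1 / 10
R = 1600 / 10
R = 160 m

160 m


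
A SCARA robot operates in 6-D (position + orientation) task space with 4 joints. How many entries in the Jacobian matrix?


Given: task space dimension = 6, joints = 4
Jacobian is a 6 x 4 matrix
Total entries = rows * columns
Total = 6 * 4
Total = 24

24


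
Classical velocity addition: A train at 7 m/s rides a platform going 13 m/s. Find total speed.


Given: object velocity = 7 m/s, platform velocity = 13 m/s (same direction)
Using classical velocity addition: v_total = v_object + v_platform
v_total = 7 + 13
v_total = 20 m/s

20 m/s


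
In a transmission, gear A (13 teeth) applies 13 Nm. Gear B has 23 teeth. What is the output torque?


Given: N1 = 13, N2 = 23, T1 = 13 Nm
Using T2/T1 = N2/N1
T2 = T1 * N2 / N1
T2 = 13 * 23 / 13
T2 = 299 / 13
T2 = 23 Nm

23 Nm


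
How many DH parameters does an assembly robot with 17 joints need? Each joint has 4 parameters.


Given: 17 joints, 4 DH parameters per joint (d, theta, a, alpha)
Total DH parameters = number_of_joints * 4
Total = 17 * 4
Total = 68

68


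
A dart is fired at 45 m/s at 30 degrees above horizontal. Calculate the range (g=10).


Given: v0 = 45 m/s, theta = 30 deg, g = 10 m/s^2
sin(2*30) = sin(60) = sqrt(3)/2
Using R = v0^2 * sin(2*theta) / g
R = 45^2 * (sqrt(3)/2) / 10
R = 2025 * sqrt(3) / 20
R = 405/4*sqrt(3) m

405/4*sqrt(3) m


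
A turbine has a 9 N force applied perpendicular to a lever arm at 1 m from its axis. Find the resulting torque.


Given: F = 9 N, r = 1 m, angle = 90 deg (perpendicular)
Using tau = F * r * sin(90)
sin(90) = 1
tau = 9 * 1 * 1
tau = 9 Nm

9 Nm


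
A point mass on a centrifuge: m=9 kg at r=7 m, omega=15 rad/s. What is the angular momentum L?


Given: m = 9 kg, r = 7 m, omega = 15 rad/s
For a point mass: I = m*r^2
I = 9*7^2 = 9*49 = 441
L = I*omega = 441*15
L = 6615 kg*m^2/s

6615 kg*m^2/s


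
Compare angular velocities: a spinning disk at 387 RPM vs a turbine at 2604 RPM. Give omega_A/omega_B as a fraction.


Given: RPM_A = 387, RPM_B = 2604
omega = 2*pi*RPM/60, so omega_A/omega_B = RPM_A / RPM_B
omega_A/omega_B = 387 / 2604
omega_A/omega_B = 129/868

129/868


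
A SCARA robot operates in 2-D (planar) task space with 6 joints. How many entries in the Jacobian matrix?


Given: task space dimension = 2, joints = 6
Jacobian is a 2 x 6 matrix
Total entries = rows * columns
Total = 2 * 6
Total = 12

12


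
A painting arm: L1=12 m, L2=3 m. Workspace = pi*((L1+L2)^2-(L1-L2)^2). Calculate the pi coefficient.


Given: L1 = 12, L2 = 3
(L1+L2)^2 = (15)^2 = 225
(L1-L2)^2 = (9)^2 = 81
Difference = 225 - 81 = 144
This equals 4*L1*L2 = 4*12*3 = 144
Workspace area = 144*pi

144


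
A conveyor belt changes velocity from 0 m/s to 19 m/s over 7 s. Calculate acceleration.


Given: initial velocity v0 = 0 m/s, final velocity v = 19 m/s, time t = 7 s
Using a = (v - v0) / t
a = (19 - 0) / 7
a = 19 / 7
a = 19/7 m/s^2

19/7 m/s^2


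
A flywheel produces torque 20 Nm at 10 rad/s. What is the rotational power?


Given: tau = 20 Nm, omega = 10 rad/s
Using P = tau * omega
P = 20 * 10
P = 200 W

200 W


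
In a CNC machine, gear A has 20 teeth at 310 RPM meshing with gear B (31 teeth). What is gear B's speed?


Given: N1 = 20 teeth, w1 = 310 RPM, N2 = 31 teeth
Using N1*w1 = N2*w2
w2 = N1*w1 / N2
w2 = 20*310 / 31
w2 = 6200 / 31
w2 = 200 RPM

200 RPM


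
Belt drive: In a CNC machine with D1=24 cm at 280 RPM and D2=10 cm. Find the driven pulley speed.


Given: D1 = 24 cm, w1 = 280 RPM, D2 = 10 cm
Using D1*w1 = D2*w2
w2 = D1*w1 / D2
w2 = 24*280 / 10
w2 = 6720 / 10
w2 = 672 RPM

672 RPM


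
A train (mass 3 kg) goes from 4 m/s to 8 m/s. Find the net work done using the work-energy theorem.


Given: m = 3 kg, v0 = 4 m/s, v = 8 m/s
Using W = (1/2)*m*(v^2 - v0^2)
v^2 = 8^2 = 64
v0^2 = 4^2 = 16
v^2 - v0^2 = 64 - 16 = 48
W = (1/2)*3*48 = 72 J

72 J


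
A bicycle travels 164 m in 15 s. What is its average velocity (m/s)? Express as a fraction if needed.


Given: distance d = 164 m, time t = 15 s
Using v = d / t
v = 164 / 15
v = 164/15 m/s

164/15 m/s


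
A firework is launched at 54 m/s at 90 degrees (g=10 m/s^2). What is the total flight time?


Given: v0 = 54 m/s, theta = 90 deg, g = 10 m/s^2
sin(90) = 1
Using T = 2*v0*sin(theta) / g
T = 2*54*1 / 10
T = 108 / 10
T = 54/5 s

54/5 s


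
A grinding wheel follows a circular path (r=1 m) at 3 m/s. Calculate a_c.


Given: v = 3 m/s, r = 1 m
Using a_c = v^2 / r
a_c = 3^2 / 1
a_c = 9 / 1
a_c = 9 m/s^2

9 m/s^2


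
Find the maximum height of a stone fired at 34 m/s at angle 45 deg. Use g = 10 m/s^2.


Given: v0 = 34 m/s, theta = 45 deg, g = 10 m/s^2
sin^2(45) = 1/2
Using H = v0^2 * sin^2(theta) / (2*g)
H = 34^2 * 1/2 / (2*10)
H = 1156 * 1/2 / 20
H = 578 / 20
H = 289/10 m

289/10 m


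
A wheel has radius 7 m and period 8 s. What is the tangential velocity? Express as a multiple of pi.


Given: radius r = 7 m, period T = 8 s
Using v = 2*pi*r / T
v = 2*pi*7 / 8
v = 14*pi / 8
v = 7/4*pi m/s

7/4*pi m/s


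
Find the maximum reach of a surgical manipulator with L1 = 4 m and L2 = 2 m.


Given: L1 = 4 m, L2 = 2 m
For a 2-link planar arm, max reach = L1 + L2 (fully extended)
Max reach = 4 + 2
Max reach = 6 m

6 m


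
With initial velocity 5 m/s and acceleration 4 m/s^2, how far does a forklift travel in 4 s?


Given: v0 = 5 m/s, a = 4 m/s^2, t = 4 s
Using s = v0*t + (1/2)*a*t^2
s = 5*4 + (1/2)*4*4^2
s = 20 + (1/2)*64
s = 20 + 32
s = 52

52 m


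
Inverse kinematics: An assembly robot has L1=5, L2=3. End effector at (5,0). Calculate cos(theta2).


Given: L1 = 5, L2 = 3, target (x, y) = (5, 0)
Using cos(theta2) = (x^2 + y^2 - L1^2 - L2^2) / (2*L1*L2)
x^2 + y^2 = 5^2 + 0 = 25
L1^2 + L2^2 = 25 + 9 = 34
Numerator = 25 - 34 = -9
Denominator = 2*5*3 = 30
cos(theta2) = -9/30 = -3/10

-3/10


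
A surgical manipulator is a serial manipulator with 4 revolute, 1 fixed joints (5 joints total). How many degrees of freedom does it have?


Given: serial robot with 4 revolute, 1 fixed joints
DOF contribution per joint type: revolute=1, prismatic=1, spherical=3, fixed=0
DOF = 4*1 + 1*0
DOF = 4

4


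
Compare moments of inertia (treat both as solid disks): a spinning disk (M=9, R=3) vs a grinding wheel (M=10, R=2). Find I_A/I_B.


Given: M1=9 kg, R1=3 m, M2=10 kg, R2=2 m
For a disk: I = (1/2)*M*R^2, so I_A/I_B = (M1*R1^2)/(M2*R2^2)
M1*R1^2 = 9*9 = 81
M2*R2^2 = 10*4 = 40
I_A/I_B = 81/40 = 81/40

81/40


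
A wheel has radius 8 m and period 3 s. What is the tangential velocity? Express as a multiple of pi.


Given: radius r = 8 m, period T = 3 s
Using v = 2*pi*r / T
v = 2*pi*8 / 3
v = 16*pi / 3
v = 16/3*pi m/s

16/3*pi m/s


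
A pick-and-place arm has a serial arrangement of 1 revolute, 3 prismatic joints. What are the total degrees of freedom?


Given: serial robot with 1 revolute, 3 prismatic joints
DOF contribution per joint type: revolute=1, prismatic=1, spherical=3, fixed=0
DOF = 1*1 + 3*1
DOF = 4

4


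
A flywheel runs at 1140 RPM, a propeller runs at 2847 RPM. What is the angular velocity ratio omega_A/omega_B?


Given: RPM_A = 1140, RPM_B = 2847
omega = 2*pi*RPM/60, so omega_A/omega_B = RPM_A / RPM_B
omega_A/omega_B = 1140 / 2847
omega_A/omega_B = 380/949

380/949


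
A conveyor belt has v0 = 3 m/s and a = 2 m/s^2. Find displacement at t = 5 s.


Given: v0 = 3 m/s, a = 2 m/s^2, t = 5 s
Using s = v0*t + (1/2)*a*t^2
s = 3*5 + (1/2)*2*5^2
s = 15 + (1/2)*50
s = 15 + 25
s = 40

40 m


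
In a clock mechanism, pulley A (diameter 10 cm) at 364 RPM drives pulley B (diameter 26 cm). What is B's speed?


Given: D1 = 10 cm, w1 = 364 RPM, D2 = 26 cm
Using D1*w1 = D2*w2
w2 = D1*w1 / D2
w2 = 10*364 / 26
w2 = 3640 / 26
w2 = 140 RPM

140 RPM


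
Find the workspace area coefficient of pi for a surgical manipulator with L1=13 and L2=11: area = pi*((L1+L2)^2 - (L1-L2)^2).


Given: L1 = 13, L2 = 11
(L1+L2)^2 = (24)^2 = 576
(L1-L2)^2 = (2)^2 = 4
Difference = 576 - 4 = 572
This equals 4*L1*L2 = 4*13*11 = 572
Workspace area = 572*pi

572


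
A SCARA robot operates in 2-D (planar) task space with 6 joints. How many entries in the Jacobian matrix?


Given: task space dimension = 2, joints = 6
Jacobian is a 2 x 6 matrix
Total entries = rows * columns
Total = 2 * 6
Total = 12

12


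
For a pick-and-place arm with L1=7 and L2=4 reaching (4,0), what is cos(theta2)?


Given: L1 = 7, L2 = 4, target (x, y) = (4, 0)
Using cos(theta2) = (x^2 + y^2 - L1^2 - L2^2) / (2*L1*L2)
x^2 + y^2 = 4^2 + 0 = 16
L1^2 + L2^2 = 49 + 16 = 65
Numerator = 16 - 65 = -49
Denominator = 2*7*4 = 56
cos(theta2) = -49/56 = -7/8

-7/8


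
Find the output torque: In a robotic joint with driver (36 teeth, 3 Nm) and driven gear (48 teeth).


Given: N1 = 36, N2 = 48, T1 = 3 Nm
Using T2/T1 = N2/N1
T2 = T1 * N2 / N1
T2 = 3 * 48 / 36
T2 = 144 / 36
T2 = 4 Nm

4 Nm


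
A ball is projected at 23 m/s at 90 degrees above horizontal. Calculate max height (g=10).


Given: v0 = 23 m/s, theta = 90 deg, g = 10 m/s^2
sin^2(90) = 1
Using H = v0^2 * sin^2(theta) / (2*g)
H = 23^2 * 1 / (2*10)
H = 529 * 1 / 20
H = 529 / 20
H = 529/20 m

529/20 m


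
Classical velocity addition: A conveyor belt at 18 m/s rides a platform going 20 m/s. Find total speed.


Given: object velocity = 18 m/s, platform velocity = 20 m/s (same direction)
Using classical velocity addition: v_total = v_object + v_platform
v_total = 18 + 20
v_total = 38 m/s

38 m/s


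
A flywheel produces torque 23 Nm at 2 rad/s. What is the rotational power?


Given: tau = 23 Nm, omega = 2 rad/s
Using P = tau * omega
P = 23 * 2
P = 46 W

46 W


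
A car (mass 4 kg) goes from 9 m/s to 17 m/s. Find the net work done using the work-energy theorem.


Given: m = 4 kg, v0 = 9 m/s, v = 17 m/s
Using W = (1/2)*m*(v^2 - v0^2)
v^2 = 17^2 = 289
v0^2 = 9^2 = 81
v^2 - v0^2 = 289 - 81 = 208
W = (1/2)*4*208 = 416 J

416 J


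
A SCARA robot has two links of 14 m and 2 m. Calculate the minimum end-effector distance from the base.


Given: L1 = 14 m, L2 = 2 m
For a 2-link planar arm, min reach = |L1 - L2| (second link folded back)
Min reach = |14 - 2|
Min reach = 12 m

12 m


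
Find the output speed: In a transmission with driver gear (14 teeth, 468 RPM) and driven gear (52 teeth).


Given: N1 = 14 teeth, w1 = 468 RPM, N2 = 52 teeth
Using N1*w1 = N2*w2
w2 = N1*w1 / N2
w2 = 14*468 / 52
w2 = 6552 / 52
w2 = 126 RPM

126 RPM


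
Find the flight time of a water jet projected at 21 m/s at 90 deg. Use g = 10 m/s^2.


Given: v0 = 21 m/s, theta = 90 deg, g = 10 m/s^2
sin(90) = 1
Using T = 2*v0*sin(theta) / g
T = 2*21*1 / 10
T = 42 / 10
T = 21/5 s

21/5 s


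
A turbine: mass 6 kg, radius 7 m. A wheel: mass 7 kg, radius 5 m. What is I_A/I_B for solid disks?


Given: M1=6 kg, R1=7 m, M2=7 kg, R2=5 m
For a disk: I = (1/2)*M*R^2, so I_A/I_B = (M1*R1^2)/(M2*R2^2)
M1*R1^2 = 6*49 = 294
M2*R2^2 = 7*25 = 175
I_A/I_B = 294/175 = 42/25

42/25


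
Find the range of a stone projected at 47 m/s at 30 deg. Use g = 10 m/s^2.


Given: v0 = 47 m/s, theta = 30 deg, g = 10 m/s^2
sin(2*30) = sin(60) = sqrt(3)/2
Using R = v0^2 * sin(2*theta) / g
R = 47^2 * (sqrt(3)/2) / 10
R = 2209 * sqrt(3) / 20
R = 2209/20*sqrt(3) m

2209/20*sqrt(3) m


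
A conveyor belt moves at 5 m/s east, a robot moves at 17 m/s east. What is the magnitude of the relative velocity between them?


Given: v_A = 5 m/s east, v_B = 17 m/s east
Both move in the same direction; relative speed = |v_A - v_B|
|5 - 17| = |-12|
= 12 m/s

12 m/s


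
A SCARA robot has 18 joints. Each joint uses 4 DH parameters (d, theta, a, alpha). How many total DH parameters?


Given: 18 joints, 4 DH parameters per joint (d, theta, a, alpha)
Total DH parameters = number_of_joints * 4
Total = 18 * 4
Total = 72

72


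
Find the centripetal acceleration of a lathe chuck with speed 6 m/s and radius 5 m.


Given: v = 6 m/s, r = 5 m
Using a_c = v^2 / r
a_c = 6^2 / 5
a_c = 36 / 5
a_c = 36/5 m/s^2

36/5 m/s^2


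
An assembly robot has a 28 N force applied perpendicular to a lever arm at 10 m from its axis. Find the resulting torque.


Given: F = 28 N, r = 10 m, angle = 90 deg (perpendicular)
Using tau = F * r * sin(90)
sin(90) = 1
tau = 28 * 10 * 1
tau = 280 Nm

280 Nm


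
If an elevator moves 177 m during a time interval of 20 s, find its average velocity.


Given: distance d = 177 m, time t = 20 s
Using v = d / t
v = 177 / 20
v = 177/20 m/s

177/20 m/s
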